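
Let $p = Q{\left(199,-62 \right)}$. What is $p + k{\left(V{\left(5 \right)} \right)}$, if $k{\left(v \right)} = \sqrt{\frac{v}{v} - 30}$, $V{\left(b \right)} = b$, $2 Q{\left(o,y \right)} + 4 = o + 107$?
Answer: $151 + i \sqrt{29} \approx 151.0 + 5.3852 i$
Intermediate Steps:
$Q{\left(o,y \right)} = \frac{103}{2} + \frac{o}{2}$ ($Q{\left(o,y \right)} = -2 + \frac{o + 107}{2} = -2 + \frac{107 + o}{2} = -2 + \left(\frac{107}{2} + \frac{o}{2}\right) = \frac{103}{2} + \frac{o}{2}$)
$p = 151$ ($p = \frac{103}{2} + \frac{1}{2} \cdot 199 = \frac{103}{2} + \frac{199}{2} = 151$)
$k{\left(v \right)} = i \sqrt{29}$ ($k{\left(v \right)} = \sqrt{1 - 30} = \sqrt{-29} = i \sqrt{29}$)
$p + k{\left(V{\left(5 \right)} \right)} = 151 + i \sqrt{29}$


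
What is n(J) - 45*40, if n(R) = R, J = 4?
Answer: -1796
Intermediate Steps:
n(J) - 45*40 = 4 - 45*40 = 4 - 1800 = -1796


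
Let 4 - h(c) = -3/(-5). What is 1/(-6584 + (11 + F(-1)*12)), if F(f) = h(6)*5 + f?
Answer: -1/6381 ≈ -0.00015672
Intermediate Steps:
h(c) = 17/5 (h(c) = 4 - (-3)/(-5) = 4 - (-3)*(-1)/5 = 4 - 1*3/5 = 4 - 3/5 = 17/5)
F(f) = 17 + f (F(f) = (17/5)*5 + f = 17 + f)
1/(-6584 + (11 + F(-1)*12)) = 1/(-6584 + (11 + (17 - 1)*12)) = 1/(-6584 + (11 + 16*12)) = 1/(-6584 + (11 + 192)) = 1/(-6584 + 203) = 1/(-6381) = -1/6381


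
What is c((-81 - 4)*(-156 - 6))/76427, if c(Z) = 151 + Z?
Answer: 13921/76427 ≈ 0.18215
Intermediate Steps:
c((-81 - 4)*(-156 - 6))/76427 = (151 + (-81 - 4)*(-156 - 6))/76427 = (151 - 85*(-162))*(1/76427) = (151 + 13770)*(1/76427) = 13921*(1/76427) = 13921/76427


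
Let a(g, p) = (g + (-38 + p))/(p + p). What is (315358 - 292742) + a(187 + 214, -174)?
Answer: 2623393/116 ≈ 22615.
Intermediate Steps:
a(g, p) = (-38 + g + p)/(2*p) (a(g, p) = (-38 + g + p)/((2*p)) = (-38 + g + p)*(1/(2*p)) = (-38 + g + p)/(2*p))
(315358 - 292742) + a(187 + 214, -174) = (315358 - 292742) + (½)*(-38 + (187 + 214) - 174)/(-174) = 22616 + (½)*(-1/174)*(-38 + 401 - 174) = 22616 + (½)*(-1/174)*189 = 22616 - 63/116 = 2623393/116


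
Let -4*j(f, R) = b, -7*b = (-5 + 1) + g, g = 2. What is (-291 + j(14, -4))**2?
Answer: 16605625/196 ≈ 84723.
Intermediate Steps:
b = 2/7 (b = -((-5 + 1) + 2)/7 = -(-4 + 2)/7 = -1/7*(-2) = 2/7 ≈ 0.28571)
j(f, R) = -1/14 (j(f, R) = -1/4*2/7 = -1/14)
(-291 + j(14, -4))**2 = (-291 - 1/14)**2 = (-4075/14)**2 = 16605625/196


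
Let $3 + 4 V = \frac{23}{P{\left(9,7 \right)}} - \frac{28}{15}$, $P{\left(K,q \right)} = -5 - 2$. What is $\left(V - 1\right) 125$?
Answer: $- \frac{7975}{21} \approx -379.76$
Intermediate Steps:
$P{\left(K,q \right)} = -7$ ($P{\left(K,q \right)} = -5 - 2 = -7$)
$V = - \frac{214}{105}$ ($V = - \frac{3}{4} + \frac{\frac{23}{-7} - \frac{28}{15}}{4} = - \frac{3}{4} + \frac{23 \left(- \frac{1}{7}\right) - \frac{28}{15}}{4} = - \frac{3}{4} + \frac{- \frac{23}{7} - \frac{28}{15}}{4} = - \frac{3}{4} + \frac{1}{4} \left(- \frac{541}{105}\right) = - \frac{3}{4} - \frac{541}{420} = - \frac{214}{105} \approx -2.0381$)
$\left(V - 1\right) 125 = \left(- \frac{214}{105} - 1\right) 125 = \left(- \frac{319}{105}\right) 125 = - \frac{7975}{21}$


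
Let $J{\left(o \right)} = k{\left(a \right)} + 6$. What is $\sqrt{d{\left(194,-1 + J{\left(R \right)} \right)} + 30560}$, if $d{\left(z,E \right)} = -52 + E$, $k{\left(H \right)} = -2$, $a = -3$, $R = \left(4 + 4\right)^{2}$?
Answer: $\sqrt{30511} \approx 174.67$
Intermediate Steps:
$R = 64$ ($R = 8^{2} = 64$)
$J{\left(o \right)} = 4$ ($J{\left(o \right)} = -2 + 6 = 4$)
$\sqrt{d{\left(194,-1 + J{\left(R \right)} \right)} + 30560} = \sqrt{\left(-52 + \left(-1 + 4\right)\right) + 30560} = \sqrt{\left(-52 + 3\right) + 30560} = \sqrt{-49 + 30560} = \sqrt{30511}$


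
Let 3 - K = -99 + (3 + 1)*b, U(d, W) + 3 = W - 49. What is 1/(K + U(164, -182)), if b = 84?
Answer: -1/468 ≈ -0.0021368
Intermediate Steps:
U(d, W) = -52 + W (U(d, W) = -3 + (W - 49) = -3 + (-49 + W) = -52 + W)
K = -234 (K = 3 - (-99 + (3 + 1)*84) = 3 - (-99 + 4*84) = 3 - (-99 + 336) = 3 - 1*237 = 3 - 237 = -234)
1/(K + U(164, -182)) = 1/(-234 + (-52 - 182)) = 1/(-234 - 234) = 1/(-468) = -1/468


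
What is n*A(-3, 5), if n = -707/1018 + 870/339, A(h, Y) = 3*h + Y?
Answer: -430658/57517 ≈ -7.4875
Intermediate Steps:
A(h, Y) = Y + 3*h
n = 215329/115034 (n = -707*1/1018 + 870*(1/339) = -707/1018 + 290/113 = 215329/115034 ≈ 1.8719)
n*A(-3, 5) = 215329*(5 + 3*(-3))/115034 = 215329*(5 - 9)/115034 = (215329/115034)*(-4) = -430658/57517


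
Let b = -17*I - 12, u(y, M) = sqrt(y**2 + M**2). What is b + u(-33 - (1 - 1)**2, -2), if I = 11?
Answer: -199 + sqrt(1093) ≈ -165.94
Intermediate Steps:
u(y, M) = sqrt(M**2 + y**2)
b = -199 (b = -17*11 - 12 = -187 - 12 = -199)
b + u(-33 - (1 - 1)**2, -2) = -199 + sqrt((-2)**2 + (-33 - (1 - 1)**2)**2) = -199 + sqrt(4 + (-33 - 1*0**2)**2) = -199 + sqrt(4 + (-33 - 1*0)**2) = -199 + sqrt(4 + (-33 + 0)**2) = -199 + sqrt(4 + (-33)**2) = -199 + sqrt(4 + 1089) = -199 + sqrt(1093)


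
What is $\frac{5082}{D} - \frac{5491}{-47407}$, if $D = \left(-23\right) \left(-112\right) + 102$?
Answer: $\frac{127813636}{63477973} \approx 2.0135$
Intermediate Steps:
$D = 2678$ ($D = 2576 + 102 = 2678$)
$\frac{5082}{D} - \frac{5491}{-47407} = \frac{5082}{2678} - \frac{5491}{-47407} = 5082 \cdot \frac{1}{2678} - - \frac{5491}{47407} = \frac{2541}{1339} + \frac{5491}{47407} = \frac{127813636}{63477973}$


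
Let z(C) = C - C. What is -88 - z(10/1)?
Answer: -88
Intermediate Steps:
z(C) = 0
-88 - z(10/1) = -88 - 1*0 = -88 + 0 = -88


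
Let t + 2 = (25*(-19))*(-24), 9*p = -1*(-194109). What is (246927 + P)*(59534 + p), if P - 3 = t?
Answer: 62852494040/3 ≈ 2.0951e+10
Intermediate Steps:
p = 64703/3 (p = (-1*(-194109))/9 = (⅑)*194109 = 64703/3 ≈ 21568.)
t = 11398 (t = -2 + (25*(-19))*(-24) = -2 - 475*(-24) = -2 + 11400 = 11398)
P = 11401 (P = 3 + 11398 = 11401)
(246927 + P)*(59534 + p) = (246927 + 11401)*(59534 + 64703/3) = 258328*(243305/3) = 62852494040/3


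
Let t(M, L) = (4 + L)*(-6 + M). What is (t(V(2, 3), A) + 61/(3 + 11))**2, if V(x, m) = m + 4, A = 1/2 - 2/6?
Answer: 32041/441 ≈ 72.655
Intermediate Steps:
A = 1/6 (A = 1*(1/2) - 2*1/6 = 1/2 - 1/3 = 1/6 ≈ 0.16667)
V(x, m) = 4 + m
t(M, L) = (-6 + M)*(4 + L)
(t(V(2, 3), A) + 61/(3 + 11))**2 = ((-24 - 6*1/6 + 4*(4 + 3) + (4 + 3)/6) + 61/(3 + 11))**2 = ((-24 - 1 + 4*7 + (1/6)*7) + 61/14)**2 = ((-24 - 1 + 28 + 7/6) + 61*(1/14))**2 = (25/6 + 61/14)**2 = (179/21)**2 = 32041/441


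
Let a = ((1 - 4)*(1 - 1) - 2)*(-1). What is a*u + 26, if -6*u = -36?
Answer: 38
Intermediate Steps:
u = 6 (u = -⅙*(-36) = 6)
a = 2 (a = (-3*0 - 2)*(-1) = (0 - 2)*(-1) = -2*(-1) = 2)
a*u + 26 = 2*6 + 26 = 12 + 26 = 38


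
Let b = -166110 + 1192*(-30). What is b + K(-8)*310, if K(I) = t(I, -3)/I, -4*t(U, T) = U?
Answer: -403895/2 ≈ -2.0195e+5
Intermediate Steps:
t(U, T) = -U/4
b = -201870 (b = -166110 - 35760 = -201870)
K(I) = -1/4 (K(I) = (-I/4)/I = -1/4)
b + K(-8)*310 = -201870 - 1/4*310 = -201870 - 155/2 = -403895/2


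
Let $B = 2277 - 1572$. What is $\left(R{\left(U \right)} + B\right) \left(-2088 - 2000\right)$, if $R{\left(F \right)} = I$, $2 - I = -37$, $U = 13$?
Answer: $-3041472$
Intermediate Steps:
$I = 39$ ($I = 2 - -37 = 2 + 37 = 39$)
$R{\left(F \right)} = 39$
$B = 705$ ($B = 2277 - 1572 = 705$)
$\left(R{\left(U \right)} + B\right) \left(-2088 - 2000\right) = \left(39 + 705\right) \left(-2088 - 2000\right) = 744 \left(-4088\right) = -3041472$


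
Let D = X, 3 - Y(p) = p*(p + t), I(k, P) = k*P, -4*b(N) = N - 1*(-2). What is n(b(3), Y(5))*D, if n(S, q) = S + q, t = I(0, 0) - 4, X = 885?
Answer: -11505/4 ≈ -2876.3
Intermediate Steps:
b(N) = -½ - N/4 (b(N) = -(N - 1*(-2))/4 = -(N + 2)/4 = -(2 + N)/4 = -½ - N/4)
I(k, P) = P*k
t = -4 (t = 0*0 - 4 = 0 - 4 = -4)
Y(p) = 3 - p*(-4 + p) (Y(p) = 3 - p*(p - 4) = 3 - p*(-4 + p))
D = 885
n(b(3), Y(5))*D = ((-½ - ¼*3) + (3 - 1*5² + 4*5))*885 = ((-½ - ¾) + (3 - 1*25 + 20))*885 = (-5/4 + (3 - 25 + 20))*885 = (-5/4 - 2)*885 = -13/4*885 = -11505/4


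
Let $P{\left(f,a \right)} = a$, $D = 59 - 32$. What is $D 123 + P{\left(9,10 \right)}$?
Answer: $3331$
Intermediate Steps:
$D = 27$
$D 123 + P{\left(9,10 \right)} = 27 \cdot 123 + 10 = 3321 + 10 = 3331$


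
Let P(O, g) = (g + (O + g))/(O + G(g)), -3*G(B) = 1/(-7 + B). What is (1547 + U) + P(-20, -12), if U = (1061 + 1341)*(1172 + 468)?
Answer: 4488604461/1139 ≈ 3.9408e+6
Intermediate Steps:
U = 3939280 (U = 2402*1640 = 3939280)
G(B) = -1/(3*(-7 + B))
P(O, g) = (O + 2*g)/(O - 1/(-21 + 3*g)) (P(O, g) = (g + (O + g))/(O - 1/(-21 + 3*g)) = (O + 2*g)/(O - 1/(-21 + 3*g)))
(1547 + U) + P(-20, -12) = (1547 + 3939280) + 3*(-7 - 12)*(-20 + 2*(-12))/(-1 + 3*(-20)*(-7 - 12)) = 3940827 + 3*(-19)*(-20 - 24)/(-1 + 3*(-20)*(-19)) = 3940827 + 3*(-19)*(-44)/(-1 + 1140) = 3940827 + 3*(-19)*(-44)/1139 = 3940827 + 3*(1/1139)*(-19)*(-44) = 3940827 + 2508/1139 = 4488604461/1139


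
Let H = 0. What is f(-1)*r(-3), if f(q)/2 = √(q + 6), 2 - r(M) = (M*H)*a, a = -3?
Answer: 4*√5 ≈ 8.9443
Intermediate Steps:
r(M) = 2 (r(M) = 2 - M*0*(-3) = 2 - 0*(-3) = 2 - 1*0 = 2 + 0 = 2)
f(q) = 2*√(6 + q) (f(q) = 2*√(q + 6) = 2*√(6 + q))
f(-1)*r(-3) = (2*√(6 - 1))*2 = (2*√5)*2 = 4*√5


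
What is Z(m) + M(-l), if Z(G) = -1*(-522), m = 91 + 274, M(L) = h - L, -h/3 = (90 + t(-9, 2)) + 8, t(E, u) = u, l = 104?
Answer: 326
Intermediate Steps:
h = -300 (h = -3*((90 + 2) + 8) = -3*(92 + 8) = -3*100 = -300)
M(L) = -300 - L
m = 365
Z(G) = 522
Z(m) + M(-l) = 522 + (-300 - (-1)*104) = 522 + (-300 - 1*(-104)) = 522 + (-300 + 104) = 522 - 196 = 326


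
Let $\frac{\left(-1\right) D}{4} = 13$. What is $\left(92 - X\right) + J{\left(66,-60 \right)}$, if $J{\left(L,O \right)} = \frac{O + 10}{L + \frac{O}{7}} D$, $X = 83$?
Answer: $\frac{10909}{201} \approx 54.274$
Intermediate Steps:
$D = -52$ ($D = \left(-4\right) 13 = -52$)
$J{\left(L,O \right)} = - \frac{52 \left(10 + O\right)}{L + \frac{O}{7}}$ ($J{\left(L,O \right)} = \frac{O + 10}{L + \frac{O}{7}} \left(-52\right) = \frac{10 + O}{L + O \frac{1}{7}} \left(-52\right) = \frac{10 + O}{L + \frac{O}{7}} \left(-52\right) = - \frac{52 \left(10 + O\right)}{L + \frac{O}{7}}$)
$\left(92 - X\right) + J{\left(66,-60 \right)} = \left(92 - 83\right) + \frac{364 \left(-10 - -60\right)}{-60 + 7 \cdot 66} = \left(92 - 83\right) + \frac{364 \left(-10 + 60\right)}{-60 + 462} = 9 + 364 \cdot \frac{1}{402} \cdot 50 = 9 + \frac{9100}{201} = \frac{10909}{201}$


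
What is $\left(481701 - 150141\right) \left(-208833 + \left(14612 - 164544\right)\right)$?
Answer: $-118952123400$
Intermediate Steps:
$\left(481701 - 150141\right) \left(-208833 + \left(14612 - 164544\right)\right) = 331560 \left(-208833 - 149932\right) = 331560 \left(-358765\right) = -118952123400$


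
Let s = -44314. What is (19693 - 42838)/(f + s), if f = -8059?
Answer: 23145/52373 ≈ 0.44193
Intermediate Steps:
(19693 - 42838)/(f + s) = (19693 - 42838)/(-8059 - 44314) = -23145/(-52373) = -23145*(-1/52373) = 23145/52373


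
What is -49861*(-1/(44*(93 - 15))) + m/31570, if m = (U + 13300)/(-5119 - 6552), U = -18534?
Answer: 835067110489/57478741320 ≈ 14.528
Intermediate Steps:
m = 5234/11671 (m = (-18534 + 13300)/(-5119 - 6552) = -5234/(-11671) = -5234*(-1/11671) = 5234/11671 ≈ 0.44846)
-49861*(-1/(44*(93 - 15))) + m/31570 = -49861*(-1/(44*(93 - 15))) + (5234/11671)/31570 = -49861/(78*(-44)) + (5234/11671)*(1/31570) = -49861/(-3432) + 2617/184226735 = -49861*(-1/3432) + 2617/184226735 = 49861/3432 + 2617/184226735 = 835067110489/57478741320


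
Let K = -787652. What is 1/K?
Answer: -1/787652 ≈ -1.2696e-6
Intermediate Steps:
1/K = 1/(-787652) = -1/787652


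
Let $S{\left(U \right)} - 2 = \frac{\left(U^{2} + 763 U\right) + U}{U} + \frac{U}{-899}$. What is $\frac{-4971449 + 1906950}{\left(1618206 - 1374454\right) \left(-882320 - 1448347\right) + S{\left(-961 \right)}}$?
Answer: $\frac{88870471}{16475037540560} \approx 5.3942 \cdot 10^{-6}$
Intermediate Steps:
$S{\left(U \right)} = 2 - \frac{U}{899} + \frac{U^{2} + 764 U}{U}$ ($S{\left(U \right)} = 2 + \left(\frac{\left(U^{2} + 763 U\right) + U}{U} + \frac{U}{-899}\right) = 2 + \left(\frac{U^{2} + 764 U}{U} + U \left(- \frac{1}{899}\right)\right) = 2 - \left(\frac{U}{899} - \frac{U^{2} + 764 U}{U}\right) = 2 - \frac{U}{899} + \frac{U^{2} + 764 U}{U}$)
$\frac{-4971449 + 1906950}{\left(1618206 - 1374454\right) \left(-882320 - 1448347\right) + S{\left(-961 \right)}} = \frac{-4971449 + 1906950}{\left(1618206 - 1374454\right) \left(-882320 - 1448347\right) + \left(766 + \frac{898}{899} \left(-961\right)\right)} = - \frac{3064499}{243752 \left(-2330667\right) + \left(766 - \frac{27838}{29}\right)} = - \frac{3064499}{-568104742584 - \frac{5624}{29}} = - \frac{3064499}{- \frac{16475037540560}{29}} = \left(-3064499\right) \left(- \frac{29}{16475037540560}\right) = \frac{88870471}{16475037540560}$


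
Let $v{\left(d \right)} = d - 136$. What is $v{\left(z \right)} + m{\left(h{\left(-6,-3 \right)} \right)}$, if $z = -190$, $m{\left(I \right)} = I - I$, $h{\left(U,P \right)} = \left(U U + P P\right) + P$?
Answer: $-326$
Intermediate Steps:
$h{\left(U,P \right)} = P + P^{2} + U^{2}$ ($h{\left(U,P \right)} = \left(U^{2} + P^{2}\right) + P = \left(P^{2} + U^{2}\right) + P = P + P^{2} + U^{2}$)
$m{\left(I \right)} = 0$
$v{\left(d \right)} = -136 + d$
$v{\left(z \right)} + m{\left(h{\left(-6,-3 \right)} \right)} = \left(-136 - 190\right) + 0 = -326 + 0 = -326$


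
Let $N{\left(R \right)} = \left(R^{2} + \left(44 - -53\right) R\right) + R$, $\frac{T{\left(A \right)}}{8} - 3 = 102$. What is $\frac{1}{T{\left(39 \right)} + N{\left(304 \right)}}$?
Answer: $\frac{1}{123048} \approx 8.1269 \cdot 10^{-6}$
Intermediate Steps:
$T{\left(A \right)} = 840$ ($T{\left(A \right)} = 24 + 8 \cdot 102 = 24 + 816 = 840$)
$N{\left(R \right)} = R^{2} + 98 R$ ($N{\left(R \right)} = \left(R^{2} + \left(44 + 53\right) R\right) + R = \left(R^{2} + 97 R\right) + R = R^{2} + 98 R$)
$\frac{1}{T{\left(39 \right)} + N{\left(304 \right)}} = \frac{1}{840 + 304 \left(98 + 304\right)} = \frac{1}{840 + 304 \cdot 402} = \frac{1}{840 + 122208} = \frac{1}{123048}$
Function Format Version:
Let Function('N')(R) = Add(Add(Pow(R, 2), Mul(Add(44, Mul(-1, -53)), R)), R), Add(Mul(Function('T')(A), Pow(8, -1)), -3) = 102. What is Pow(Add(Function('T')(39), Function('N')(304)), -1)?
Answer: Rational(1, 123048) ≈ 8.1269e-6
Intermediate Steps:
Function('T')(A) = 840 (Function('T')(A) = Add(24, Mul(8, 102)) = Add(24, 816) = 840)
Function('N')(R) = Add(Pow(R, 2), Mul(98, R)) (Function('N')(R) = Add(Add(Pow(R, 2), Mul(Add(44, 53), R)), R) = Add(Add(Pow(R, 2), Mul(97, R)), R) = Add(Pow(R, 2), Mul(98, R)))
Pow(Add(Function('T')(39), Function('N')(304)), -1) = Pow(Add(840, Mul(304, Add(98, 304))), -1) = Pow(Add(840, Mul(304, 402)), -1) = Pow(Add(840, 122208), -1) = Pow(123048, -1) = Rational(1, 123048)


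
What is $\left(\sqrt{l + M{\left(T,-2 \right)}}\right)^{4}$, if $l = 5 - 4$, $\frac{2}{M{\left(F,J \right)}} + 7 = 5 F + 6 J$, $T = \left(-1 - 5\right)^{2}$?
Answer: $\frac{26569}{25921} \approx 1.025$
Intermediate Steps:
$T = 36$ ($T = \left(-6\right)^{2} = 36$)
$M{\left(F,J \right)} = \frac{2}{-7 + 5 F + 6 J}$ ($M{\left(F,J \right)} = \frac{2}{-7 + \left(5 F + 6 J\right)} = \frac{2}{-7 + 5 F + 6 J}$)
$l = 1$ ($l = 5 - 4 = 1$)
$\left(\sqrt{l + M{\left(T,-2 \right)}}\right)^{4} = \left(\sqrt{1 + \frac{2}{-7 + 5 \cdot 36 + 6 \left(-2\right)}}\right)^{4} = \left(\sqrt{1 + \frac{2}{-7 + 180 - 12}}\right)^{4} = \left(\sqrt{1 + \frac{2}{161}}\right)^{4} = \left(\sqrt{\frac{163}{161}}\right)^{4} = \left(\frac{\sqrt{26243}}{161}\right)^{4} = \frac{26569}{25921}$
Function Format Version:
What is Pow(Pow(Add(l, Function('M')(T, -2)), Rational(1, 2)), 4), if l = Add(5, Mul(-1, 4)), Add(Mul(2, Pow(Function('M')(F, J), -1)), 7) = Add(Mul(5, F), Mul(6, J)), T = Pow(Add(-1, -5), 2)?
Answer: Rational(26569, 25921) ≈ 1.0250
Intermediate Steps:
T = 36 (T = Pow(-6, 2) = 36)
Function('M')(F, J) = Mul(2, Pow(Add(-7, Mul(5, F), Mul(6, J)), -1)) (Function('M')(F, J) = Mul(2, Pow(Add(-7, Add(Mul(5, F), Mul(6, J))), -1)) = Mul(2, Pow(Add(-7, Mul(5, F), Mul(6, J)), -1)))
l = 1 (l = Add(5, -4) = 1)
Pow(Pow(Add(l, Function('M')(T, -2)), Rational(1, 2)), 4) = Pow(Pow(Add(1, Mul(2, Pow(Add(-7, Mul(5, 36), Mul(6, -2)), -1))), Rational(1, 2)), 4) = Pow(Pow(Add(1, Mul(2, Pow(Add(-7, 180, -12), -1))), Rational(1, 2)), 4) = Pow(Pow(Add(1, Mul(2, Pow(161, -1))), Rational(1, 2)), 4) = Pow(Pow(Add(1, Mul(2, Rational(1, 161))), Rational(1, 2)), 4) = Pow(Pow(Add(1, Rational(2, 161)), Rational(1, 2)), 4) = Pow(Pow(Rational(163, 161), Rational(1, 2)), 4) = Pow(Mul(Rational(1, 161), Pow(26243, Rational(1, 2))), 4) = Rational(26569, 25921)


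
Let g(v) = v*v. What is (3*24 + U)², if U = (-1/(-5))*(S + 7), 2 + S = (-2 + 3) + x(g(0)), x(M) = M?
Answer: 133956/25 ≈ 5358.2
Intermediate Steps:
g(v) = v²
S = -1 (S = -2 + ((-2 + 3) + 0²) = -2 + (1 + 0) = -2 + 1 = -1)
U = 6/5 (U = (-1/(-5))*(-1 + 7) = -1*(-⅕)*6 = (⅕)*6 = 6/5 ≈ 1.2000)
(3*24 + U)² = (3*24 + 6/5)² = (72 + 6/5)² = (366/5)² = 133956/25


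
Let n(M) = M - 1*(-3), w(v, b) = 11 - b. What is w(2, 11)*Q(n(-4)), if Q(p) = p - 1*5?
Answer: 0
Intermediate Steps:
n(M) = 3 + M (n(M) = M + 3 = 3 + M)
Q(p) = -5 + p (Q(p) = p - 5 = -5 + p)
w(2, 11)*Q(n(-4)) = (11 - 1*11)*(-5 + (3 - 4)) = (11 - 11)*(-5 - 1) = 0*(-6) = 0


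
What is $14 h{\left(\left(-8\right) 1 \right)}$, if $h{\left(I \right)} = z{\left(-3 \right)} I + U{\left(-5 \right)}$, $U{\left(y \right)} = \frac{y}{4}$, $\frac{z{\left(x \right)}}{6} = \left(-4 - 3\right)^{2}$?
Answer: $- \frac{65891}{2} \approx -32946.0$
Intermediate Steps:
$z{\left(x \right)} = 294$ ($z{\left(x \right)} = 6 \left(-4 - 3\right)^{2} = 6 \left(-7\right)^{2} = 6 \cdot 49 = 294$)
$U{\left(y \right)} = \frac{y}{4}$ ($U{\left(y \right)} = y \frac{1}{4} = \frac{y}{4}$)
$h{\left(I \right)} = - \frac{5}{4} + 294 I$ ($h{\left(I \right)} = 294 I + \frac{1}{4} \left(-5\right) = 294 I - \frac{5}{4} = - \frac{5}{4} + 294 I$)
$14 h{\left(\left(-8\right) 1 \right)} = 14 \left(- \frac{5}{4} + 294 \left(\left(-8\right) 1\right)\right) = 14 \left(- \frac{5}{4} + 294 \left(-8\right)\right) = 14 \left(- \frac{5}{4} - 2352\right) = 14 \left(- \frac{9413}{4}\right) = - \frac{65891}{2}$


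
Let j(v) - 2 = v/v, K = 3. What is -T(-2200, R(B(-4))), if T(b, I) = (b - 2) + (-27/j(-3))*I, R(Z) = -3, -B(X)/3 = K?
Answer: 2175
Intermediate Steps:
B(X) = -9 (B(X) = -3*3 = -9)
j(v) = 3 (j(v) = 2 + v/v = 2 + 1 = 3)
T(b, I) = -2 + b - 9*I (T(b, I) = (b - 2) + (-27/3)*I = (-2 + b) + (-27*⅓)*I = (-2 + b) - 9*I = -2 + b - 9*I)
-T(-2200, R(B(-4))) = -(-2 - 2200 - 9*(-3)) = -(-2 - 2200 + 27) = -1*(-2175) = 2175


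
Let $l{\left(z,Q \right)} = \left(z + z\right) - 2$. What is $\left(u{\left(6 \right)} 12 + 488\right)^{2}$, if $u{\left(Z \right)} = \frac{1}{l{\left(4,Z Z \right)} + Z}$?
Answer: $239121$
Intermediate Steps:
$l{\left(z,Q \right)} = -2 + 2 z$ ($l{\left(z,Q \right)} = 2 z - 2 = -2 + 2 z$)
$u{\left(Z \right)} = \frac{1}{6 + Z}$ ($u{\left(Z \right)} = \frac{1}{\left(-2 + 2 \cdot 4\right) + Z} = \frac{1}{\left(-2 + 8\right) + Z} = \frac{1}{6 + Z}$)
$\left(u{\left(6 \right)} 12 + 488\right)^{2} = \left(\frac{1}{6 + 6} \cdot 12 + 488\right)^{2} = \left(\frac{1}{12} \cdot 12 + 488\right)^{2} = \left(1 + 488\right)^{2} = 489^{2} = 239121$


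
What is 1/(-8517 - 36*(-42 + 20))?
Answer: -1/7725 ≈ -0.00012945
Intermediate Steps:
1/(-8517 - 36*(-42 + 20)) = 1/(-8517 - 36*(-22)) = 1/(-8517 + 792) = 1/(-7725) = -1/7725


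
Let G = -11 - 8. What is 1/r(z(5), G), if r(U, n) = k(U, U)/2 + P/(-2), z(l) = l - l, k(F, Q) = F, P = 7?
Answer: -2/7 ≈ -0.28571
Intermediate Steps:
z(l) = 0
G = -19
r(U, n) = -7/2 + U/2 (r(U, n) = U/2 + 7/(-2) = U*(½) + 7*(-½) = U/2 - 7/2 = -7/2 + U/2)
1/r(z(5), G) = 1/(-7/2 + (½)*0) = 1/(-7/2 + 0) = 1/(-7/2) = -2/7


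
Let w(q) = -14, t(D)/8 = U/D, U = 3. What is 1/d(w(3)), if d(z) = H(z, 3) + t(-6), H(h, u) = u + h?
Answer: -1/15 ≈ -0.066667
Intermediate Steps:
H(h, u) = h + u
t(D) = 24/D (t(D) = 8*(3/D) = 24/D)
d(z) = -1 + z (d(z) = (z + 3) + 24/(-6) = (3 + z) + 24*(-1/6) = (3 + z) - 4 = -1 + z)
1/d(w(3)) = 1/(-1 - 14) = 1/(-15) = -1/15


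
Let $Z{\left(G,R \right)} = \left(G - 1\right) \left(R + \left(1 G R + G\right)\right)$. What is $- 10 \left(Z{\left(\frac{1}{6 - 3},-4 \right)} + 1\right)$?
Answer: $- \frac{130}{3} \approx -43.333$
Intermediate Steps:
$Z{\left(G,R \right)} = \left(-1 + G\right) \left(G + R + G R\right)$ ($Z{\left(G,R \right)} = \left(-1 + G\right) \left(R + \left(G R + G\right)\right) = \left(-1 + G\right) \left(R + \left(G + G R\right)\right) = \left(-1 + G\right) \left(G + R + G R\right)$)
$- 10 \left(Z{\left(\frac{1}{6 - 3},-4 \right)} + 1\right) = - 10 \left(\left(\left(\frac{1}{6 - 3}\right)^{2} - \frac{1}{6 - 3} - -4 - 4 \left(\frac{1}{6 - 3}\right)^{2}\right) + 1\right) = - 10 \left(\left(\left(\frac{1}{3}\right)^{2} - \frac{1}{3} + 4 - 4 \left(\frac{1}{3}\right)^{2}\right) + 1\right) = - 10 \left(\left(\left(\frac{1}{3}\right)^{2} - \frac{1}{3} + 4 - \frac{4}{9}\right) + 1\right) = - 10 \left(\left(\frac{1}{9} - \frac{1}{3} + 4 - \frac{4}{9}\right) + 1\right) = - 10 \left(\frac{10}{3} + 1\right) = \left(-10\right) \frac{13}{3} = - \frac{130}{3}$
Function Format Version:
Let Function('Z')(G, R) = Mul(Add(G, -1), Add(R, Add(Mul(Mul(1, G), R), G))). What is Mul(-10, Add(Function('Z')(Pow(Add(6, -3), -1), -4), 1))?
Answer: Rational(-130, 3) ≈ -43.333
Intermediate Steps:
Function('Z')(G, R) = Mul(Add(-1, G), Add(G, R, Mul(G, R))) (Function('Z')(G, R) = Mul(Add(-1, G), Add(R, Add(Mul(G, R), G))) = Mul(Add(-1, G), Add(R, Add(G, Mul(G, R)))) = Mul(Add(-1, G), Add(G, R, Mul(G, R))))
Mul(-10, Add(Function('Z')(Pow(Add(6, -3), -1), -4), 1)) = Mul(-10, Add(Add(Pow(Pow(Add(6, -3), -1), 2), Mul(-1, Pow(Add(6, -3), -1)), Mul(-1, -4), Mul(-4, Pow(Pow(Add(6, -3), -1), 2))), 1)) = Mul(-10, Add(Add(Pow(Pow(3, -1), 2), Mul(-1, Pow(3, -1)), 4, Mul(-4, Pow(Pow(3, -1), 2))), 1)) = Mul(-10, Add(Add(Pow(Rational(1, 3), 2), Mul(-1, Rational(1, 3)), 4, Mul(-4, Pow(Rational(1, 3), 2))), 1)) = Mul(-10, Add(Add(Rational(1, 9), Rational(-1, 3), 4, Mul(-4, Rational(1, 9))), 1)) = Mul(-10, Add(Add(Rational(1, 9), Rational(-1, 3), 4, Rational(-4, 9)), 1)) = Mul(-10, Add(Rational(10, 3), 1)) = Mul(-10, Rational(13, 3)) = Rational(-130, 3)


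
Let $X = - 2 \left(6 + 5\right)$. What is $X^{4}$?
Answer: $234256$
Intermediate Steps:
$X = -22$ ($X = \left(-2\right) 11 = -22$)
$X^{4} = \left(-22\right)^{4} = 234256$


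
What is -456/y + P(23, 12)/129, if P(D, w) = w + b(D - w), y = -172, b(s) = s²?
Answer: 475/129 ≈ 3.6822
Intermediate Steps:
P(D, w) = w + (D - w)²
-456/y + P(23, 12)/129 = -456/(-172) + (12 + (23 - 1*12)²)/129 = -456*(-1/172) + (12 + (23 - 12)²)*(1/129) = 114/43 + (12 + 11²)*(1/129) = 114/43 + (12 + 121)*(1/129) = 114/43 + 133*(1/129) = 114/43 + 133/129 = 475/129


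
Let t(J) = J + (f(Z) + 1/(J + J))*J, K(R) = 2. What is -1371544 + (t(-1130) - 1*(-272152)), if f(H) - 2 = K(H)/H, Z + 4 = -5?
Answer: -19845547/18 ≈ -1.1025e+6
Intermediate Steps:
Z = -9 (Z = -4 - 5 = -9)
f(H) = 2 + 2/H
t(J) = J + J*(16/9 + 1/(2*J)) (t(J) = J + ((2 + 2/(-9)) + 1/(J + J))*J = J + ((2 + 2*(-⅑)) + 1/(2*J))*J = J + ((2 - 2/9) + 1/(2*J))*J = J + (16/9 + 1/(2*J))*J = J + J*(16/9 + 1/(2*J)))
-1371544 + (t(-1130) - 1*(-272152)) = -1371544 + ((½ + (25/9)*(-1130)) - 1*(-272152)) = -1371544 + ((½ - 28250/9) + 272152) = -1371544 + (-56491/18 + 272152) = -1371544 + 4842245/18 = -19845547/18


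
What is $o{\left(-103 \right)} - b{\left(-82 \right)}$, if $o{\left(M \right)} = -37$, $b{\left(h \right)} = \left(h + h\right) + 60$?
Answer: $67$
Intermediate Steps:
$b{\left(h \right)} = 60 + 2 h$ ($b{\left(h \right)} = 2 h + 60 = 60 + 2 h$)
$o{\left(-103 \right)} - b{\left(-82 \right)} = -37 - \left(60 + 2 \left(-82\right)\right) = -37 - \left(60 - 164\right) = -37 - -104 = -37 + 104 = 67$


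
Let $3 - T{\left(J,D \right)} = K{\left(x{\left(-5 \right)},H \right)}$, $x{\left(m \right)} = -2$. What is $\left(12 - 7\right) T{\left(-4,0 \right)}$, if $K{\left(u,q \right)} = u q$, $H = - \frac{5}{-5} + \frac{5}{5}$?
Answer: $35$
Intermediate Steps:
$H = 2$ ($H = \left(-5\right) \left(- \frac{1}{5}\right) + 5 \cdot \frac{1}{5} = 1 + 1 = 2$)
$K{\left(u,q \right)} = q u$
$T{\left(J,D \right)} = 7$ ($T{\left(J,D \right)} = 3 - 2 \left(-2\right) = 3 - -4 = 3 + 4 = 7$)
$\left(12 - 7\right) T{\left(-4,0 \right)} = \left(12 - 7\right) 7 = 5 \cdot 7 = 35$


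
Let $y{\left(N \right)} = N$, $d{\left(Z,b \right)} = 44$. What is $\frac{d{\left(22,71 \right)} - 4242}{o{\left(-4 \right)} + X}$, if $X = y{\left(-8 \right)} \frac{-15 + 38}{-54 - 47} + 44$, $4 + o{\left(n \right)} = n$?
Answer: $- \frac{211999}{1910} \approx -110.99$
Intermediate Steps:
$o{\left(n \right)} = -4 + n$
$X = \frac{4628}{101}$ ($X = - 8 \frac{-15 + 38}{-54 - 47} + 44 = - 8 \frac{23}{-101} + 44 = - 8 \cdot 23 \left(- \frac{1}{101}\right) + 44 = \left(-8\right) \left(- \frac{23}{101}\right) + 44 = \frac{184}{101} + 44 = \frac{4628}{101} \approx 45.822$)
$\frac{d{\left(22,71 \right)} - 4242}{o{\left(-4 \right)} + X} = \frac{44 - 4242}{\left(-4 - 4\right) + \frac{4628}{101}} = \frac{44 - 4242}{-8 + \frac{4628}{101}} = - \frac{4198}{\frac{3820}{101}} = \left(-4198\right) \frac{101}{3820} = - \frac{211999}{1910}$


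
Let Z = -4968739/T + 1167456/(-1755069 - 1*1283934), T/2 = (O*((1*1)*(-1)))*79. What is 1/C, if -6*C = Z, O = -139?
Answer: 133485167772/5041884131963 ≈ 0.026475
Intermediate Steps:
T = 21962 (T = 2*(-139*1*1*(-1)*79) = 2*(-139*(-1)*79) = 2*(139*79) = 2*10981 = 21962)
Z = -5041884131963/22247527962 (Z = -4968739/21962 + 1167456/(-1755069 - 1*1283934) = -4968739*1/21962 + 1167456/(-1755069 - 1283934) = -4968739/21962 + 1167456/(-3039003) = -4968739/21962 + 1167456*(-1/3039003) = -4968739/21962 - 389152/1013001 = -5041884131963/22247527962 ≈ -226.63)
C = 5041884131963/133485167772 (C = -⅙*(-5041884131963/22247527962) = 5041884131963/133485167772 ≈ 37.771)
1/C = 1/(5041884131963/133485167772) = 133485167772/5041884131963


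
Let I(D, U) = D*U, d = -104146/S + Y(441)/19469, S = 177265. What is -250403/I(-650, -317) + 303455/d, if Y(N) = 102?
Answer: -107895808515947436841/207032595168100 ≈ -5.2115e+5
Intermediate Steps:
d = -2009537444/3451172285 (d = -104146/177265 + 102/19469 = -2009537444/3451172285 ≈ -0.58228)
-250403/I(-650, -317) + 303455/d = -250403/((-650*(-317))) + 303455/(-2009537444/3451172285) = -250403/206050 + 303455*(-3451172285/2009537444) = -250403*1/206050 - 1047275485744675/2009537444 = -250403/206050 - 1047275485744675/2009537444 = -107895808515947436841/207032595168100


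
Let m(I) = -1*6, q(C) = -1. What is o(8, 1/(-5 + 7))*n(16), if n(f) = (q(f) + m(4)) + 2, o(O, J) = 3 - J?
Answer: -25/2 ≈ -12.500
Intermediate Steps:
m(I) = -6
n(f) = -5 (n(f) = (-1 - 6) + 2 = -7 + 2 = -5)
o(8, 1/(-5 + 7))*n(16) = (3 - 1/(-5 + 7))*(-5) = (3 - 1/2)*(-5) = (3 - 1*½)*(-5) = (3 - ½)*(-5) = (5/2)*(-5) = -25/2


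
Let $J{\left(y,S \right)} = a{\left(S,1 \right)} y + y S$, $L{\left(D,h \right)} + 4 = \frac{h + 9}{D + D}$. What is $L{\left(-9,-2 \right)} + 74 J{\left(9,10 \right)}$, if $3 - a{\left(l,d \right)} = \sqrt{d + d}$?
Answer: $\frac{155765}{18} - 666 \sqrt{2} \approx 7711.7$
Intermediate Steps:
$a{\left(l,d \right)} = 3 - \sqrt{2} \sqrt{d}$ ($a{\left(l,d \right)} = 3 - \sqrt{d + d} = 3 - \sqrt{2 d} = 3 - \sqrt{2} \sqrt{d}$)
$L{\left(D,h \right)} = -4 + \frac{9 + h}{2 D}$ ($L{\left(D,h \right)} = -4 + \frac{h + 9}{D + D} = -4 + \frac{9 + h}{2 D}$)
$J{\left(y,S \right)} = S y + y \left(3 - \sqrt{2}\right)$ ($J{\left(y,S \right)} = \left(3 - \sqrt{2} \sqrt{1}\right) y + y S = \left(3 - \sqrt{2} \cdot 1\right) y + S y = \left(3 - \sqrt{2}\right) y + S y = y \left(3 - \sqrt{2}\right) + S y = S y + y \left(3 - \sqrt{2}\right)$)
$L{\left(-9,-2 \right)} + 74 J{\left(9,10 \right)} = \frac{9 - 2 - -72}{2 \left(-9\right)} + 74 \cdot 9 \left(3 + 10 - \sqrt{2}\right) = \frac{1}{2} \left(- \frac{1}{9}\right) \left(9 - 2 + 72\right) + 74 \cdot 9 \left(13 - \sqrt{2}\right) = \frac{1}{2} \left(- \frac{1}{9}\right) 79 + 74 \left(117 - 9 \sqrt{2}\right) = - \frac{79}{18} + \left(8658 - 666 \sqrt{2}\right) = \frac{155765}{18} - 666 \sqrt{2}$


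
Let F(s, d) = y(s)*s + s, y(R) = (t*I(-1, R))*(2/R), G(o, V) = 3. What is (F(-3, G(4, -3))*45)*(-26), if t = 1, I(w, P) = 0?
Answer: 3510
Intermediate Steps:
y(R) = 0 (y(R) = (1*0)*(2/R) = 0*(2/R) = 0)
F(s, d) = s (F(s, d) = 0*s + s = 0 + s = s)
(F(-3, G(4, -3))*45)*(-26) = -3*45*(-26) = -135*(-26) = 3510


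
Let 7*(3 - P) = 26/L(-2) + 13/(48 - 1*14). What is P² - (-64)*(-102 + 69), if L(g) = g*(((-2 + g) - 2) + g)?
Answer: -38927391/18496 ≈ -2104.6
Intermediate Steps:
L(g) = g*(-4 + 2*g) (L(g) = g*((-4 + g) + g) = g*(-4 + 2*g))
P = 369/136 (P = 3 - (26/((2*(-2)*(-2 - 2))) + 13/(48 - 1*14))/7 = 3 - (26/((2*(-2)*(-4))) + 13/(48 - 14))/7 = 3 - (26/16 + 13/34)/7 = 3 - (26*(1/16) + 13*(1/34))/7 = 3 - (13/8 + 13/34)/7 = 3 - ⅐*273/136 = 3 - 39/136 = 369/136 ≈ 2.7132)
P² - (-64)*(-102 + 69) = (369/136)² - (-64)*(-102 + 69) = 136161/18496 - (-64)*(-33) = 136161/18496 - 1*2112 = 136161/18496 - 2112 = -38927391/18496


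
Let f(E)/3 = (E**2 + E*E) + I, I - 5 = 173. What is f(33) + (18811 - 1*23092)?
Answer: 2787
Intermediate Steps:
I = 178 (I = 5 + 173 = 178)
f(E) = 534 + 6*E**2 (f(E) = 3*((E**2 + E*E) + 178) = 3*((E**2 + E**2) + 178) = 3*(2*E**2 + 178) = 3*(178 + 2*E**2) = 534 + 6*E**2)
f(33) + (18811 - 1*23092) = (534 + 6*33**2) + (18811 - 1*23092) = (534 + 6*1089) + (18811 - 23092) = (534 + 6534) - 4281 = 7068 - 4281 = 2787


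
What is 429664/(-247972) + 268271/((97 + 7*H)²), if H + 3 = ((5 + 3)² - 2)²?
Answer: -78196853150393/45139350918208 ≈ -1.7323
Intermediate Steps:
H = 3841 (H = -3 + ((5 + 3)² - 2)² = -3 + (8² - 2)² = -3 + (64 - 2)² = -3 + 62² = -3 + 3844 = 3841)
429664/(-247972) + 268271/((97 + 7*H)²) = 429664/(-247972) + 268271/((97 + 7*3841)²) = 429664*(-1/247972) + 268271/((97 + 26887)²) = -107416/61993 + 268271/(26984²) = -107416/61993 + 268271/728136256 = -78196853150393/45139350918208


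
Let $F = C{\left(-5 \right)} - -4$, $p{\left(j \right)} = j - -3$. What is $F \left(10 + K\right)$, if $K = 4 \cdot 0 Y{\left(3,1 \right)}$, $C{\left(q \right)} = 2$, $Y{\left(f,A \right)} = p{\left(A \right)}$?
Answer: $60$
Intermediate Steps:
$p{\left(j \right)} = 3 + j$ ($p{\left(j \right)} = j + 3 = 3 + j$)
$Y{\left(f,A \right)} = 3 + A$
$K = 0$ ($K = 4 \cdot 0 \left(3 + 1\right) = 0 \cdot 4 = 0$)
$F = 6$ ($F = 2 - -4 = 2 + 4 = 6$)
$F \left(10 + K\right) = 6 \left(10 + 0\right) = 6 \cdot 10 = 60$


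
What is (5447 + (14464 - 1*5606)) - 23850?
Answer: -9545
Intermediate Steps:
(5447 + (14464 - 1*5606)) - 23850 = (5447 + (14464 - 5606)) - 23850 = (5447 + 8858) - 23850 = 14305 - 23850 = -9545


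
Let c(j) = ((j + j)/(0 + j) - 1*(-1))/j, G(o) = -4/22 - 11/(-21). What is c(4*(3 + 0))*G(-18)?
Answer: 79/924 ≈ 0.085498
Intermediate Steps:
G(o) = 79/231 (G(o) = -4*1/22 - 11*(-1/21) = -2/11 + 11/21 = 79/231)
c(j) = 3/j (c(j) = ((2*j)/j + 1)/j = (2 + 1)/j = 3/j)
c(4*(3 + 0))*G(-18) = (3/((4*(3 + 0))))*(79/231) = (3/((4*3)))*(79/231) = (3/12)*(79/231) = (3*(1/12))*(79/231) = (¼)*(79/231) = 79/924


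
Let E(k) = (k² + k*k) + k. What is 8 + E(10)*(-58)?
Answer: -12172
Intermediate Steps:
E(k) = k + 2*k² (E(k) = (k² + k²) + k = 2*k² + k = k + 2*k²)
8 + E(10)*(-58) = 8 + (10*(1 + 2*10))*(-58) = 8 + (10*(1 + 20))*(-58) = 8 + (10*21)*(-58) = 8 + 210*(-58) = 8 - 12180 = -12172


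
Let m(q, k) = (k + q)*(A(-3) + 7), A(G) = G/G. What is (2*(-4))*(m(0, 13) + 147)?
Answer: -2008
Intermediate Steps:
A(G) = 1
m(q, k) = 8*k + 8*q (m(q, k) = (k + q)*(1 + 7) = (k + q)*8 = 8*k + 8*q)
(2*(-4))*(m(0, 13) + 147) = (2*(-4))*((8*13 + 8*0) + 147) = -8*((104 + 0) + 147) = -8*(104 + 147) = -8*251 = -2008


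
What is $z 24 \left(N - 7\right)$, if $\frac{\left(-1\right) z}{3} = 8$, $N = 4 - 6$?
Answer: $5184$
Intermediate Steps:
$N = -2$
$z = -24$ ($z = \left(-3\right) 8 = -24$)
$z 24 \left(N - 7\right) = \left(-24\right) 24 \left(-2 - 7\right) = \left(-576\right) \left(-9\right) = 5184$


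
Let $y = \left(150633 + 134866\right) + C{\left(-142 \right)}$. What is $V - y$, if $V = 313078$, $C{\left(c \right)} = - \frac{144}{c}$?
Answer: $\frac{1958037}{71} \approx 27578.0$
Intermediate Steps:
$y = \frac{20270501}{71}$ ($y = \left(150633 + 134866\right) - \frac{144}{-142} = 285499 - - \frac{72}{71} = 285499 + \frac{72}{71} = \frac{20270501}{71} \approx 2.855 \cdot 10^{5}$)
$V - y = 313078 - \frac{20270501}{71} = \frac{1958037}{71}$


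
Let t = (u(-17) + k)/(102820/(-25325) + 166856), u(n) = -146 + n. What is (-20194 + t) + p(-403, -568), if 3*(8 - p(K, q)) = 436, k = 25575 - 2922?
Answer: -8590999544999/422552538 ≈ -20331.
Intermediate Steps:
k = 22653
t = 56955925/422552538 (t = ((-146 - 17) + 22653)/(102820/(-25325) + 166856) = (-163 + 22653)/(102820*(-1/25325) + 166856) = 22490/(-20564/5065 + 166856) = 22490/(845105076/5065) = 22490*(5065/845105076) = 56955925/422552538 ≈ 0.13479)
p(K, q) = -412/3 (p(K, q) = 8 - ⅓*436 = 8 - 436/3 = -412/3)
(-20194 + t) + p(-403, -568) = (-20194 + 56955925/422552538) - 412/3 = -8532968996447/422552538 - 412/3 = -8590999544999/422552538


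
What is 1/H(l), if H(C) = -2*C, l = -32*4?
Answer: 1/256 ≈ 0.0039063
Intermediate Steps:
l = -128
1/H(l) = 1/(-2*(-128)) = 1/256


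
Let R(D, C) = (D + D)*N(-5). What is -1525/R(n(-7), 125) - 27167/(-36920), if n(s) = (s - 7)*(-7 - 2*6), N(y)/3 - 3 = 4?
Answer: 61801681/103117560 ≈ 0.59933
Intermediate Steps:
N(y) = 21 (N(y) = 9 + 3*4 = 9 + 12 = 21)
n(s) = 133 - 19*s (n(s) = (-7 + s)*(-7 - 12) = (-7 + s)*(-19) = 133 - 19*s)
R(D, C) = 42*D (R(D, C) = (D + D)*21 = (2*D)*21 = 42*D)
-1525/R(n(-7), 125) - 27167/(-36920) = -1525*1/(42*(133 - 19*(-7))) - 27167/(-36920) = -1525*1/(42*(133 + 133)) - 27167*(-1/36920) = -1525/(42*266) + 27167/36920 = -1525/11172 + 27167/36920 = 61801681/103117560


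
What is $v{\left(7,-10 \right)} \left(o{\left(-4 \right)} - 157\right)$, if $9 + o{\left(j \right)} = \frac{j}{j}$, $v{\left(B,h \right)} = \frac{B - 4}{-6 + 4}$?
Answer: $\frac{495}{2} \approx 247.5$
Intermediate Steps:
$v{\left(B,h \right)} = 2 - \frac{B}{2}$ ($v{\left(B,h \right)} = \frac{-4 + B}{-2} = \left(-4 + B\right) \left(- \frac{1}{2}\right) = 2 - \frac{B}{2}$)
$o{\left(j \right)} = -8$ ($o{\left(j \right)} = -9 + \frac{j}{j} = -9 + 1 = -8$)
$v{\left(7,-10 \right)} \left(o{\left(-4 \right)} - 157\right) = \left(2 - \frac{7}{2}\right) \left(-8 - 157\right) = \left(2 - \frac{7}{2}\right) \left(-165\right) = \left(- \frac{3}{2}\right) \left(-165\right) = \frac{495}{2}$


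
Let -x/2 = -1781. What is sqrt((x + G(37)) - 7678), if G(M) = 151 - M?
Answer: I*sqrt(4002) ≈ 63.261*I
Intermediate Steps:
x = 3562 (x = -2*(-1781) = 3562)
sqrt((x + G(37)) - 7678) = sqrt((3562 + (151 - 1*37)) - 7678) = sqrt((3562 + (151 - 37)) - 7678) = sqrt((3562 + 114) - 7678) = sqrt(3676 - 7678) = sqrt(-4002) = I*sqrt(4002)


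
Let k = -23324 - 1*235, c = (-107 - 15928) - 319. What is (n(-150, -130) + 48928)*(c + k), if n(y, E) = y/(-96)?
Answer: -31246810049/16 ≈ -1.9529e+9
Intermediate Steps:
n(y, E) = -y/96 (n(y, E) = y*(-1/96) = -y/96)
c = -16354 (c = -16035 - 319 = -16354)
k = -23559 (k = -23324 - 235 = -23559)
(n(-150, -130) + 48928)*(c + k) = (-1/96*(-150) + 48928)*(-16354 - 23559) = (25/16 + 48928)*(-39913) = (782873/16)*(-39913) = -31246810049/16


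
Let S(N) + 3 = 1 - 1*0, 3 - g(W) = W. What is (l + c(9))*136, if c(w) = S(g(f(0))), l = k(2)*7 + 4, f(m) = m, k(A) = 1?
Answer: 1224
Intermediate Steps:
g(W) = 3 - W
S(N) = -2 (S(N) = -3 + (1 - 1*0) = -3 + (1 + 0) = -3 + 1 = -2)
l = 11 (l = 1*7 + 4 = 7 + 4 = 11)
c(w) = -2
(l + c(9))*136 = (11 - 2)*136 = 9*136 = 1224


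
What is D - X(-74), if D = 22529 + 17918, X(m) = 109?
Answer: 40338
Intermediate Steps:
D = 40447
D - X(-74) = 40447 - 1*109 = 40447 - 109 = 40338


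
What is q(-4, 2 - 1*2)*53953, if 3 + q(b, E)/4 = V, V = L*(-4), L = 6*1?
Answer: -5826924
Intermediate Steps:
L = 6
V = -24 (V = 6*(-4) = -24)
q(b, E) = -108 (q(b, E) = -12 + 4*(-24) = -12 - 96 = -108)
q(-4, 2 - 1*2)*53953 = -108*53953 = -5826924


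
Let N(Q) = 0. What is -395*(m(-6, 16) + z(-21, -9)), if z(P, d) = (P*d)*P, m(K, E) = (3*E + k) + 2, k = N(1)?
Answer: 1548005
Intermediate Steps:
k = 0
m(K, E) = 2 + 3*E (m(K, E) = (3*E + 0) + 2 = 3*E + 2 = 2 + 3*E)
z(P, d) = d*P²
-395*(m(-6, 16) + z(-21, -9)) = -395*((2 + 3*16) - 9*(-21)²) = -395*((2 + 48) - 9*441) = -395*(50 - 3969) = -395*(-3919) = 1548005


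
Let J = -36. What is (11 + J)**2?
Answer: 625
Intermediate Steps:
(11 + J)**2 = (11 - 36)**2 = (-25)**2 = 625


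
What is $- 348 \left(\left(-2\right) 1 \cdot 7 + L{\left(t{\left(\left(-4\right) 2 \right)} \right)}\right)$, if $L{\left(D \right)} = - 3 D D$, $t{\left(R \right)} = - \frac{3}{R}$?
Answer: $\frac{80301}{16} \approx 5018.8$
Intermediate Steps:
$L{\left(D \right)} = - 3 D^{2}$
$- 348 \left(\left(-2\right) 1 \cdot 7 + L{\left(t{\left(\left(-4\right) 2 \right)} \right)}\right) = - 348 \left(\left(-2\right) 1 \cdot 7 - 3 \left(- \frac{3}{\left(-4\right) 2}\right)^{2}\right) = - 348 \left(\left(-2\right) 7 - 3 \left(- \frac{3}{-8}\right)^{2}\right) = - 348 \left(-14 - 3 \left(\left(-3\right) \left(- \frac{1}{8}\right)\right)^{2}\right) = - 348 \left(-14 - 3 \left(\frac{3}{8}\right)^{2}\right) = - 348 \left(-14 - \frac{27}{64}\right) = \left(-348\right) \left(- \frac{923}{64}\right) = \frac{80301}{16}$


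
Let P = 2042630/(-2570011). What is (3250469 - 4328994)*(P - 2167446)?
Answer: 6007774788794689400/2570011 ≈ 2.3376e+12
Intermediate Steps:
P = -2042630/2570011 (P = 2042630*(-1/2570011) = -2042630/2570011 ≈ -0.79479)
(3250469 - 4328994)*(P - 2167446) = (3250469 - 4328994)*(-2042630/2570011 - 2167446) = -1078525*(-5570362104536/2570011) = 6007774788794689400/2570011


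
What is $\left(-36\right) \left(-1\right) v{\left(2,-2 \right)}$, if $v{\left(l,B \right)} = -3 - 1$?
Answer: $-144$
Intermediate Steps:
$v{\left(l,B \right)} = -4$ ($v{\left(l,B \right)} = -3 - 1 = -4$)
$\left(-36\right) \left(-1\right) v{\left(2,-2 \right)} = \left(-36\right) \left(-1\right) \left(-4\right) = 36 \left(-4\right) = -144$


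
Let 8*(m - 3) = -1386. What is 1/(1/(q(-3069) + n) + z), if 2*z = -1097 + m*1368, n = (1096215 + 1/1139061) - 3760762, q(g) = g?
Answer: -6077154697150/711024060991479547 ≈ -8.5470e-6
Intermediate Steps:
m = -681/4 (m = 3 + (⅛)*(-1386) = 3 - 693/4 = -681/4 ≈ -170.25)
n = -3035081570366/1139061 (n = (1096215 + 1/1139061) - 3760762 = 1248655754116/1139061 - 3760762 = -3035081570366/1139061 ≈ -2.6645e+6)
z = -233999/2 (z = (-1097 - 681/4*1368)/2 = (-1097 - 232902)/2 = (½)*(-233999) = -233999/2 ≈ -1.1700e+5)
1/(1/(q(-3069) + n) + z) = 1/(1/(-3069 - 3035081570366/1139061) - 233999/2) = 1/(1/(-3038577348575/1139061) - 233999/2) = 1/(-1139061/3038577348575 - 233999/2) = 1/(-711024060991479547/6077154697150) = -6077154697150/711024060991479547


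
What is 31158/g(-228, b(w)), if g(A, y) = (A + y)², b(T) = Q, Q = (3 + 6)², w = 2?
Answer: 3462/2401 ≈ 1.4419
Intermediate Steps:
Q = 81 (Q = 9² = 81)
b(T) = 81
31158/g(-228, b(w)) = 31158/((-228 + 81)²) = 31158/((-147)²) = 31158/21609 = 31158*(1/21609) = 3462/2401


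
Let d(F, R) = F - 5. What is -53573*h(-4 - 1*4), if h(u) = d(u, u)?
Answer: 696449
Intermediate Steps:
d(F, R) = -5 + F
h(u) = -5 + u
-53573*h(-4 - 1*4) = -53573*(-5 + (-4 - 1*4)) = -53573*(-5 + (-4 - 4)) = -53573*(-5 - 8) = -53573*(-13) = 696449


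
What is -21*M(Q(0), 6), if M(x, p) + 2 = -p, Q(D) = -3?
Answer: 168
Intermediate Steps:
M(x, p) = -2 - p
-21*M(Q(0), 6) = -21*(-2 - 1*6) = -21*(-2 - 6) = -21*(-8) = 168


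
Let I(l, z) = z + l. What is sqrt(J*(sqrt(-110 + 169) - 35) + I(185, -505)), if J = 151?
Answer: sqrt(-5605 + 151*sqrt(59)) ≈ 66.672*I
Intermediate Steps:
I(l, z) = l + z
sqrt(J*(sqrt(-110 + 169) - 35) + I(185, -505)) = sqrt(151*(sqrt(-110 + 169) - 35) + (185 - 505)) = sqrt(151*(sqrt(59) - 35) - 320) = sqrt(151*(-35 + sqrt(59)) - 320) = sqrt((-5285 + 151*sqrt(59)) - 320) = sqrt(-5605 + 151*sqrt(59))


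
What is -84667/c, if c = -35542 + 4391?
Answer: 84667/31151 ≈ 2.7180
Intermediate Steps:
c = -31151
-84667/c = -84667/(-31151) = -84667*(-1/31151) = 84667/31151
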